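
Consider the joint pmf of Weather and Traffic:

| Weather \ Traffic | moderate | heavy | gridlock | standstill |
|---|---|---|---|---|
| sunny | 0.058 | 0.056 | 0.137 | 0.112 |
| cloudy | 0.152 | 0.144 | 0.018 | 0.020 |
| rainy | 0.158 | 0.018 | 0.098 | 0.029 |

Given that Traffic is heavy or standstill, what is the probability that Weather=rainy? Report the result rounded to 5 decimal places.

P(Traffic=heavy) = 0.056 + 0.144 + 0.018 = 0.218.
P(Traffic=standstill) = 0.112 + 0.020 + 0.029 = 0.161.
P(Traffic ∈ {heavy, standstill}) = 0.218 + 0.161 = 0.379; P(Weather=rainy, Traffic ∈ {heavy, standstill}) = 0.018 + 0.029 = 0.047.
P(Weather=rainy | Traffic ∈ {heavy, standstill}) = 0.047/0.379 = 0.12401.

0.12401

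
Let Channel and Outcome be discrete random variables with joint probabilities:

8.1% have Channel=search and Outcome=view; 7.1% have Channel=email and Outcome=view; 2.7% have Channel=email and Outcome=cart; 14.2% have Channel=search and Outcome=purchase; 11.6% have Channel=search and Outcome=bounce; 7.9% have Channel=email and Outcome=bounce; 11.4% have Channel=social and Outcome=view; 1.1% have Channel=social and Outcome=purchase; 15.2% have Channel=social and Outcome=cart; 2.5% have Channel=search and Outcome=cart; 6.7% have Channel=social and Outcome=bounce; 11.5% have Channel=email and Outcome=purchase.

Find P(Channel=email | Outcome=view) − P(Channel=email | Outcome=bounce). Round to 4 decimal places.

-0.0346

P(Outcome=view) = 0.071 + 0.081 + 0.114 = 0.266; P(Channel=email | Outcome=view) = 0.071/0.266 = 0.26692.
P(Outcome=bounce) = 0.079 + 0.116 + 0.067 = 0.262; P(Channel=email | Outcome=bounce) = 0.079/0.262 = 0.30153.
Difference = -0.0346.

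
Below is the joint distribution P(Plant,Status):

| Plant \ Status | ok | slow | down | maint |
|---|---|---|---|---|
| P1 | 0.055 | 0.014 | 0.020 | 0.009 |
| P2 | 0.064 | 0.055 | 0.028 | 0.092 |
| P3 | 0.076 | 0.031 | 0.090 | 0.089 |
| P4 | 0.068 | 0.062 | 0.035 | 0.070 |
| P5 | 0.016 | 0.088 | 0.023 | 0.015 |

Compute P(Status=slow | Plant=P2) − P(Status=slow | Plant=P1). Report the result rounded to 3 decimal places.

P(Plant=P2) = 0.064 + 0.055 + 0.028 + 0.092 = 0.239; P(Status=slow | Plant=P2) = 0.055/0.239 = 0.2301.
P(Plant=P1) = 0.055 + 0.014 + 0.020 + 0.009 = 0.098; P(Status=slow | Plant=P1) = 0.014/0.098 = 0.1429.
Difference = 0.087.

0.087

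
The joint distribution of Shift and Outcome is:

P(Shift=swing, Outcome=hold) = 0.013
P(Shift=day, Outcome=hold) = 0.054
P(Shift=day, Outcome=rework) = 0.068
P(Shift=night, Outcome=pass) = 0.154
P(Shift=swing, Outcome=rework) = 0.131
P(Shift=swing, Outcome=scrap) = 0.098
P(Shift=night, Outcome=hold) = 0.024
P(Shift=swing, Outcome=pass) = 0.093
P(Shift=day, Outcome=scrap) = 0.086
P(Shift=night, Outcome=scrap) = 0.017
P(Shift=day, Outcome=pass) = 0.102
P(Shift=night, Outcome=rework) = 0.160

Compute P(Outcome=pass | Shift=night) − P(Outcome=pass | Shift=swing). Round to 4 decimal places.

0.1562

P(Shift=night) = 0.154 + 0.160 + 0.017 + 0.024 = 0.355; P(Outcome=pass | Shift=night) = 0.154/0.355 = 0.43380.
P(Shift=swing) = 0.093 + 0.131 + 0.098 + 0.013 = 0.335; P(Outcome=pass | Shift=swing) = 0.093/0.335 = 0.27761.
Difference = 0.1562.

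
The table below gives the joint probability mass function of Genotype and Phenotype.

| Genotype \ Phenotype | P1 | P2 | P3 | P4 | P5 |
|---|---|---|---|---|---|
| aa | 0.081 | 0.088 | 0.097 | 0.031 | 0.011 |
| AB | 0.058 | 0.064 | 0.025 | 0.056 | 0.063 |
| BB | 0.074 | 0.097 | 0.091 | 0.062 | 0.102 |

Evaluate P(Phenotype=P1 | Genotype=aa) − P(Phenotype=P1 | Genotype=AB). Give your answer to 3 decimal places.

0.045

P(Genotype=aa) = 0.081 + 0.088 + 0.097 + 0.031 + 0.011 = 0.308; P(Phenotype=P1 | Genotype=aa) = 0.081/0.308 = 0.2630.
P(Genotype=AB) = 0.058 + 0.064 + 0.025 + 0.056 + 0.063 = 0.266; P(Phenotype=P1 | Genotype=AB) = 0.058/0.266 = 0.2180.
Difference = 0.045.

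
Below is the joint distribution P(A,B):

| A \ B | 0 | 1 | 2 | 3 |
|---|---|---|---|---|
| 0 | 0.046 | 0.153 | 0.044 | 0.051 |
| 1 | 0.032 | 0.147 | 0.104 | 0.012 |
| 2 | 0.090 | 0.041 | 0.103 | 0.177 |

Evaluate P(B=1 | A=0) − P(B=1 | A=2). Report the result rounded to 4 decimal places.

0.4207

P(A=0) = 0.046 + 0.153 + 0.044 + 0.051 = 0.294; P(B=1 | A=0) = 0.153/0.294 = 0.52041.
P(A=2) = 0.090 + 0.041 + 0.103 + 0.177 = 0.411; P(B=1 | A=2) = 0.041/0.411 = 0.09976.
Difference = 0.4207.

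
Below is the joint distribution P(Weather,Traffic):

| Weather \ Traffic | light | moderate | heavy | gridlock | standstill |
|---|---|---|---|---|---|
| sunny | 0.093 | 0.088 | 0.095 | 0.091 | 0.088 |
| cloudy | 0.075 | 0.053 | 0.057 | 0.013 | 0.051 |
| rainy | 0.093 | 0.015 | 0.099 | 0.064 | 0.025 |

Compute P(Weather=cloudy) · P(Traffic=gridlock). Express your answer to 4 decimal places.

P(Weather=cloudy) = 0.075 + 0.053 + 0.057 + 0.013 + 0.051 = 0.249.
P(Traffic=gridlock) = 0.091 + 0.013 + 0.064 = 0.168.
Product: 0.249 × 0.168 = 0.0418.

0.0418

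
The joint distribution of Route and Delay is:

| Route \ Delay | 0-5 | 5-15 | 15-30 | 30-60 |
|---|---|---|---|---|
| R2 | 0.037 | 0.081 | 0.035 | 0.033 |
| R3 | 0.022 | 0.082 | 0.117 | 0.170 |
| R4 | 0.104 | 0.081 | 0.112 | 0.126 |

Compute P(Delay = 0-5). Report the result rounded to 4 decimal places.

0.1630

P(Delay=0-5) = 0.037 + 0.022 + 0.104 = 0.163.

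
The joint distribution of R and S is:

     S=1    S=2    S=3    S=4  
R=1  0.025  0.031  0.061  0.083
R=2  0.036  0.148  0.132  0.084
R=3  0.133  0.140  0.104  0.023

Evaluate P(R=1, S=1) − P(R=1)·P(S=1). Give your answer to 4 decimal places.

-0.0138

P(R=1) = 0.025 + 0.031 + 0.061 + 0.083 = 0.200.
P(S=1) = 0.025 + 0.036 + 0.133 = 0.194.
P(R=1, S=1) − P(R=1)P(S=1) = 0.025 − 0.200×0.194 = -0.0138.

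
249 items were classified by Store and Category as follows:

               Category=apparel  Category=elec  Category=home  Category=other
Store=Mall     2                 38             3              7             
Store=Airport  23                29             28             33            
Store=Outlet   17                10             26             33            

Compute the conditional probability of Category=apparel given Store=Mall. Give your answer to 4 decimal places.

Total with Store=Mall: 2 + 38 + 3 + 7 = 50.
P(Category=apparel | Store=Mall) = 2/50 = 0.0400.

0.0400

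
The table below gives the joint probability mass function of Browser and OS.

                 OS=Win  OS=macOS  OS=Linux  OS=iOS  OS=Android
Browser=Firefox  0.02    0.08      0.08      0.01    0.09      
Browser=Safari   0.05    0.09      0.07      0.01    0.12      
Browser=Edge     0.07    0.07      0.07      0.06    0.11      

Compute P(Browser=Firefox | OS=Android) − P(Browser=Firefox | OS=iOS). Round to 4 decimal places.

0.1563

P(OS=Android) = 0.09 + 0.12 + 0.11 = 0.32; P(Browser=Firefox | OS=Android) = 0.09/0.32 = 0.28125.
P(OS=iOS) = 0.01 + 0.01 + 0.06 = 0.08; P(Browser=Firefox | OS=iOS) = 0.01/0.08 = 0.12500.
Difference = 0.1563.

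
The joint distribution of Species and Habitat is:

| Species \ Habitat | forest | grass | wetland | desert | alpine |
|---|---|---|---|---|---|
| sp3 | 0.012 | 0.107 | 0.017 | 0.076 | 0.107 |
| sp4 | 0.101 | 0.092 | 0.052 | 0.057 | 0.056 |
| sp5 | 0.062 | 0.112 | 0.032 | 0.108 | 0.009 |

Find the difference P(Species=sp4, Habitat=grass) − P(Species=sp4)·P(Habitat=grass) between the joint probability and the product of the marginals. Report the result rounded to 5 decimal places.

-0.01934

P(Species=sp4) = 0.101 + 0.092 + 0.052 + 0.057 + 0.056 = 0.358.
P(Habitat=grass) = 0.107 + 0.092 + 0.112 = 0.311.
P(Species=sp4, Habitat=grass) − P(Species=sp4)P(Habitat=grass) = 0.092 − 0.358×0.311 = -0.01934.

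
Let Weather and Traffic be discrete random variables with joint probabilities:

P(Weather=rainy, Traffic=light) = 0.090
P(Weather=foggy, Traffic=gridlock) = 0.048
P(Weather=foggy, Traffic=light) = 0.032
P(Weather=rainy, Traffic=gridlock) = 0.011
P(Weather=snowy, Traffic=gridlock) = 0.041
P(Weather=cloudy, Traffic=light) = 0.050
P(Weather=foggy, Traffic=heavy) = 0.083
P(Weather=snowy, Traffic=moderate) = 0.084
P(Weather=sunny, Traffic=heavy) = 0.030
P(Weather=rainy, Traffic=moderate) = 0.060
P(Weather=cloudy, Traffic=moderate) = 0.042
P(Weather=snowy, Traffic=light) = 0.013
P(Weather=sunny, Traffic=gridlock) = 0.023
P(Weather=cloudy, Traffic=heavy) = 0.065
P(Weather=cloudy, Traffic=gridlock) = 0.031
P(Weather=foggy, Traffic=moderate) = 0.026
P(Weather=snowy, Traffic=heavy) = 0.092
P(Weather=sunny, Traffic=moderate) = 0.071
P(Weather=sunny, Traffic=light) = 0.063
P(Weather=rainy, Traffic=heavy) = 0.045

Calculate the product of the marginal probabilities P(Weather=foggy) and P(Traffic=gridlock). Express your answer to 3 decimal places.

0.029

P(Weather=foggy) = 0.032 + 0.026 + 0.083 + 0.048 = 0.189.
P(Traffic=gridlock) = 0.023 + 0.031 + 0.011 + 0.041 + 0.048 = 0.154.
Product: 0.189 × 0.154 = 0.029.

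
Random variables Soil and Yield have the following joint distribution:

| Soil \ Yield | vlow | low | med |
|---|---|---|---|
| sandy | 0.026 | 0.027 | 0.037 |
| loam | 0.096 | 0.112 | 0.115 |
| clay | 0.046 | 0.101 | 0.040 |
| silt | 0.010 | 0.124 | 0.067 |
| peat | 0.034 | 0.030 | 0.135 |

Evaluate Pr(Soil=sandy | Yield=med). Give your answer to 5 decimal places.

0.09391

P(Yield=med) = 0.037 + 0.115 + 0.040 + 0.067 + 0.135 = 0.394.
P(Soil=sandy | Yield=med) = 0.037/0.394 = 0.09391.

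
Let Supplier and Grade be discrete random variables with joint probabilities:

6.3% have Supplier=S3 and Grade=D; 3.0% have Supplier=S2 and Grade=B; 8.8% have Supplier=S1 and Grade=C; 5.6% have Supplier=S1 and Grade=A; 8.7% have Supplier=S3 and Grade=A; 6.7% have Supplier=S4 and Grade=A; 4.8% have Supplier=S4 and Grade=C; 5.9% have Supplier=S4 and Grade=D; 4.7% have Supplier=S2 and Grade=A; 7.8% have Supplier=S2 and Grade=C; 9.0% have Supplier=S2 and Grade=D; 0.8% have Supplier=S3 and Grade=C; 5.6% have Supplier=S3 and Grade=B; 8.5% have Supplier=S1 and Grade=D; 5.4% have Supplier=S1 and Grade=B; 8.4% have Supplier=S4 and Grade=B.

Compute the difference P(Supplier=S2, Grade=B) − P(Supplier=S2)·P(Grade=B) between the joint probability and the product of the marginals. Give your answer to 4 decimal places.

P(Supplier=S2) = 0.047 + 0.030 + 0.078 + 0.090 = 0.245.
P(Grade=B) = 0.054 + 0.030 + 0.056 + 0.084 = 0.224.
P(Supplier=S2, Grade=B) − P(Supplier=S2)P(Grade=B) = 0.030 − 0.245×0.224 = -0.0249.

-0.0249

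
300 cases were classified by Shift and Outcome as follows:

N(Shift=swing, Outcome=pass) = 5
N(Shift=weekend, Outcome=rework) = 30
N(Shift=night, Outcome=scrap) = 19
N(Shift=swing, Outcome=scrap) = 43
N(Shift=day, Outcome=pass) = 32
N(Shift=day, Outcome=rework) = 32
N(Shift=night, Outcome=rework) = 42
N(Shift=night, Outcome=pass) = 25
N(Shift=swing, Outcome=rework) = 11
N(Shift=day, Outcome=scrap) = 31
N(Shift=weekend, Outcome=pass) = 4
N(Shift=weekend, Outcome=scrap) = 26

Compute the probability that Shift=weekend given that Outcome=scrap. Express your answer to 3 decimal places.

0.218

Total with Outcome=scrap: 31 + 43 + 19 + 26 = 119.
P(Shift=weekend | Outcome=scrap) = 26/119 = 0.218.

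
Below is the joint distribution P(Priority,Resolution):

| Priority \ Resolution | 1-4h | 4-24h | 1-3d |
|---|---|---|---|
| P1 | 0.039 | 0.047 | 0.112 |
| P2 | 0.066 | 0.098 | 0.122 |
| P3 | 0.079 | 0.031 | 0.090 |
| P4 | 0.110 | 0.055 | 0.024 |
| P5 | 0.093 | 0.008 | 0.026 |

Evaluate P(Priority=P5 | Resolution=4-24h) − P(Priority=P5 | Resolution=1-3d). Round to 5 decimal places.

P(Resolution=4-24h) = 0.047 + 0.098 + 0.031 + 0.055 + 0.008 = 0.239; P(Priority=P5 | Resolution=4-24h) = 0.008/0.239 = 0.033473.
P(Resolution=1-3d) = 0.112 + 0.122 + 0.090 + 0.024 + 0.026 = 0.374; P(Priority=P5 | Resolution=1-3d) = 0.026/0.374 = 0.069519.
Difference = -0.03605.

-0.03605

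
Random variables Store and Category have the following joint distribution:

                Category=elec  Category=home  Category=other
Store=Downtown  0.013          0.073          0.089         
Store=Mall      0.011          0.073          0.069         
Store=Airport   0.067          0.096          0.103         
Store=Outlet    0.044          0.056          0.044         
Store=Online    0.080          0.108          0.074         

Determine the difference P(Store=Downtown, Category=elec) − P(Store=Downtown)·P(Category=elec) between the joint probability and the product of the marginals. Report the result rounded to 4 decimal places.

P(Store=Downtown) = 0.013 + 0.073 + 0.089 = 0.175.
P(Category=elec) = 0.013 + 0.011 + 0.067 + 0.044 + 0.080 = 0.215.
P(Store=Downtown, Category=elec) − P(Store=Downtown)P(Category=elec) = 0.013 − 0.175×0.215 = -0.0246.

-0.0246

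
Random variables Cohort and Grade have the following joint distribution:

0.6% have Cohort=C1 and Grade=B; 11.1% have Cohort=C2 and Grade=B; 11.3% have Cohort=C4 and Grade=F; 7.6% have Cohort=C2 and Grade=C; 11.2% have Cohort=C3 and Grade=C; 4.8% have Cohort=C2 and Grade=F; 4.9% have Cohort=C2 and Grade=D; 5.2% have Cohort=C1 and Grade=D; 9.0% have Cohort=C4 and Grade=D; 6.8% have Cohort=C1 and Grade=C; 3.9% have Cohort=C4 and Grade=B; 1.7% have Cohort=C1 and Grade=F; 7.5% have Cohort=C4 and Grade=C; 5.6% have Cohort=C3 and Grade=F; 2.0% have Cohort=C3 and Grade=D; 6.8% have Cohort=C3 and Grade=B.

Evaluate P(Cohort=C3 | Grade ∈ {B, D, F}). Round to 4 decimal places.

P(Grade=B) = 0.006 + 0.111 + 0.068 + 0.039 = 0.224.
P(Grade=D) = 0.052 + 0.049 + 0.020 + 0.090 = 0.211.
P(Grade=F) = 0.017 + 0.048 + 0.056 + 0.113 = 0.234.
P(Grade ∈ {B, D, F}) = 0.224 + 0.211 + 0.234 = 0.669; P(Cohort=C3, Grade ∈ {B, D, F}) = 0.068 + 0.020 + 0.056 = 0.144.
P(Cohort=C3 | Grade ∈ {B, D, F}) = 0.144/0.669 = 0.2152.

0.2152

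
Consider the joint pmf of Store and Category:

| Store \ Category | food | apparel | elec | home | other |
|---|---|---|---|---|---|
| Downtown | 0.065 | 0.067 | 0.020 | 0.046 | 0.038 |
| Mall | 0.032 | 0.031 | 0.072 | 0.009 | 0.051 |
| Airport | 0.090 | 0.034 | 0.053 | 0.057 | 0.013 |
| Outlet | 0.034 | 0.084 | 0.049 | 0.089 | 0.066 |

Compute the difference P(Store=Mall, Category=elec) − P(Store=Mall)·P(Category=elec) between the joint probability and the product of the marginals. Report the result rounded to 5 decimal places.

P(Store=Mall) = 0.032 + 0.031 + 0.072 + 0.009 + 0.051 = 0.195.
P(Category=elec) = 0.020 + 0.072 + 0.053 + 0.049 = 0.194.
P(Store=Mall, Category=elec) − P(Store=Mall)P(Category=elec) = 0.072 − 0.195×0.194 = 0.03417.

0.03417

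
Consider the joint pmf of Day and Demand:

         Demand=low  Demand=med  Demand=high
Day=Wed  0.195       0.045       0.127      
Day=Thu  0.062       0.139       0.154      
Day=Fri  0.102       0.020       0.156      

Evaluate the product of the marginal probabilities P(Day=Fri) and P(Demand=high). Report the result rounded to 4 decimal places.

P(Day=Fri) = 0.102 + 0.020 + 0.156 = 0.278.
P(Demand=high) = 0.127 + 0.154 + 0.156 = 0.437.
Product: 0.278 × 0.437 = 0.1215.

0.1215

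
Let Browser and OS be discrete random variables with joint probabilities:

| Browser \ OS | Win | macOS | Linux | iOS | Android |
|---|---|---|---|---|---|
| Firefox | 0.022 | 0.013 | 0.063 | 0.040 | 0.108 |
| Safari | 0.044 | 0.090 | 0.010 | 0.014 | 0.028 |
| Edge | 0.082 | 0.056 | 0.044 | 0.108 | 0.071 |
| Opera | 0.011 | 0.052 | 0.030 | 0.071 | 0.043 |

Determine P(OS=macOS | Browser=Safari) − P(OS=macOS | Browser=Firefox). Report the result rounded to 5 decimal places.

P(Browser=Safari) = 0.044 + 0.090 + 0.010 + 0.014 + 0.028 = 0.186; P(OS=macOS | Browser=Safari) = 0.090/0.186 = 0.483871.
P(Browser=Firefox) = 0.022 + 0.013 + 0.063 + 0.040 + 0.108 = 0.246; P(OS=macOS | Browser=Firefox) = 0.013/0.246 = 0.052846.
Difference = 0.43103.

0.43103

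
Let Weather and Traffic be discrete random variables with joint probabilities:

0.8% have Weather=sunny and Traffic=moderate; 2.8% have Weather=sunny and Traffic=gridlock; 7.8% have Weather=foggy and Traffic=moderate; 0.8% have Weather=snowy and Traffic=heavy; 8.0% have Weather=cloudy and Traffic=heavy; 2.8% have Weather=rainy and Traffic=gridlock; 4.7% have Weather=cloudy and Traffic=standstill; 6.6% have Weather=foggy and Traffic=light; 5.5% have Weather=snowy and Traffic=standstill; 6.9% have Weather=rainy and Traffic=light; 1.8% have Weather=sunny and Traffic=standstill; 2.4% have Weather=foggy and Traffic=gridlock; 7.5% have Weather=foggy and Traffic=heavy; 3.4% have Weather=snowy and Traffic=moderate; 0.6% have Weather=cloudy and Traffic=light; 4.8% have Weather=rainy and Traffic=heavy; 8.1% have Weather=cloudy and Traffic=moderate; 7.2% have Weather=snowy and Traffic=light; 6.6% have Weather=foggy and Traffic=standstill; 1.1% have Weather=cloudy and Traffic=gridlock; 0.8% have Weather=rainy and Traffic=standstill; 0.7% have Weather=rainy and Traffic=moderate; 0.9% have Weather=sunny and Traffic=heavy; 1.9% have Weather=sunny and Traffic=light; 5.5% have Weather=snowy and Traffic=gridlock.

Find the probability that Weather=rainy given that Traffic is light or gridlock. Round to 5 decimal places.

P(Traffic=light) = 0.019 + 0.006 + 0.069 + 0.072 + 0.066 = 0.232.
P(Traffic=gridlock) = 0.028 + 0.011 + 0.028 + 0.055 + 0.024 = 0.146.
P(Traffic ∈ {light, gridlock}) = 0.232 + 0.146 = 0.378; P(Weather=rainy, Traffic ∈ {light, gridlock}) = 0.069 + 0.028 = 0.097.
P(Weather=rainy | Traffic ∈ {light, gridlock}) = 0.097/0.378 = 0.25661.

0.25661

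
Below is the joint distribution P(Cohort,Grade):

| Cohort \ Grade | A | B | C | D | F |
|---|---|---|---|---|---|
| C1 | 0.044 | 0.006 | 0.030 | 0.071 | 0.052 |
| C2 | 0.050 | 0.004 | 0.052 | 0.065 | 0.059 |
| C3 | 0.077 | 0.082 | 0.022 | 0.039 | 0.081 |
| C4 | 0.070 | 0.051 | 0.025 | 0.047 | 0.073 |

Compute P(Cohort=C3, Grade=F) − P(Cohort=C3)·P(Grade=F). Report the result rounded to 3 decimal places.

P(Cohort=C3) = 0.077 + 0.082 + 0.022 + 0.039 + 0.081 = 0.301.
P(Grade=F) = 0.052 + 0.059 + 0.081 + 0.073 = 0.265.
P(Cohort=C3, Grade=F) − P(Cohort=C3)P(Grade=F) = 0.081 − 0.301×0.265 = 0.001.

0.001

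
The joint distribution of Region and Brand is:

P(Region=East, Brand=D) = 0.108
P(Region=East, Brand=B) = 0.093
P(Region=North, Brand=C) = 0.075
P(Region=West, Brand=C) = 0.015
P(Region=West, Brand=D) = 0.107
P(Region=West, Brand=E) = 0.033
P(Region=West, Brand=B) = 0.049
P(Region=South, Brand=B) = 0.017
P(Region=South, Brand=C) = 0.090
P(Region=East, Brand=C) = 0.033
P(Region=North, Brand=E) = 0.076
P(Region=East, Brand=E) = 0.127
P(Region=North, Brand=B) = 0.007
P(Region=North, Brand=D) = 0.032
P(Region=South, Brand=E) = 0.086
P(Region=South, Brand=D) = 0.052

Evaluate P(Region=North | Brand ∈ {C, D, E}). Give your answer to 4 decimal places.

P(Brand=C) = 0.075 + 0.090 + 0.033 + 0.015 = 0.213.
P(Brand=D) = 0.032 + 0.052 + 0.108 + 0.107 = 0.299.
P(Brand=E) = 0.076 + 0.086 + 0.127 + 0.033 = 0.322.
P(Brand ∈ {C, D, E}) = 0.213 + 0.299 + 0.322 = 0.834; P(Region=North, Brand ∈ {C, D, E}) = 0.075 + 0.032 + 0.076 = 0.183.
P(Region=North | Brand ∈ {C, D, E}) = 0.183/0.834 = 0.2194.

0.2194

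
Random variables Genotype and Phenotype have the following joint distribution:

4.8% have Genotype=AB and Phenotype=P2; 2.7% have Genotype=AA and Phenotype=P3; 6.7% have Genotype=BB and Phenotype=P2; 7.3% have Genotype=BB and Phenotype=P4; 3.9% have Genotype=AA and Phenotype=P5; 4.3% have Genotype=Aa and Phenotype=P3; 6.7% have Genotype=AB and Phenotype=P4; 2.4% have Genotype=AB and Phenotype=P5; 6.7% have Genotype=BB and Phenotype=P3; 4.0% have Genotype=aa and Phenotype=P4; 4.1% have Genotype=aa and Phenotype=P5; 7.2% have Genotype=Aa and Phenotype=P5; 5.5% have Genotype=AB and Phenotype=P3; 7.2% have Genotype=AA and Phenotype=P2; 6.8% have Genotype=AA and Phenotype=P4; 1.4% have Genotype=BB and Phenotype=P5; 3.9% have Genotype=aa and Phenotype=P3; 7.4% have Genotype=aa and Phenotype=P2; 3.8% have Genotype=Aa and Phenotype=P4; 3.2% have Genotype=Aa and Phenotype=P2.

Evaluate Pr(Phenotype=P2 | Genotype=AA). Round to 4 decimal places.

P(Genotype=AA) = 0.072 + 0.027 + 0.068 + 0.039 = 0.206.
P(Phenotype=P2 | Genotype=AA) = 0.072/0.206 = 0.3495.

0.3495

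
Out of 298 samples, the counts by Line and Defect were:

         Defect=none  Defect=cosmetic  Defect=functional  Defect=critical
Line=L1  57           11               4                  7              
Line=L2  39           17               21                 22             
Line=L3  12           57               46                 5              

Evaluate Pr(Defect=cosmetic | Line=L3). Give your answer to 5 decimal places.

0.47500

Total with Line=L3: 12 + 57 + 46 + 5 = 120.
P(Defect=cosmetic | Line=L3) = 57/120 = 0.47500.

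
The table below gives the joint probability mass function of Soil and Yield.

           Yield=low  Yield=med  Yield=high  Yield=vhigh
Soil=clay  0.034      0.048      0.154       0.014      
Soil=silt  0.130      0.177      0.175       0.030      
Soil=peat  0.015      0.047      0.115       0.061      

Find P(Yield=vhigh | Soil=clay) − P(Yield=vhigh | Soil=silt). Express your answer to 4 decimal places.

P(Soil=clay) = 0.034 + 0.048 + 0.154 + 0.014 = 0.250; P(Yield=vhigh | Soil=clay) = 0.014/0.250 = 0.05600.
P(Soil=silt) = 0.130 + 0.177 + 0.175 + 0.030 = 0.512; P(Yield=vhigh | Soil=silt) = 0.030/0.512 = 0.05859.
Difference = -0.0026.

-0.0026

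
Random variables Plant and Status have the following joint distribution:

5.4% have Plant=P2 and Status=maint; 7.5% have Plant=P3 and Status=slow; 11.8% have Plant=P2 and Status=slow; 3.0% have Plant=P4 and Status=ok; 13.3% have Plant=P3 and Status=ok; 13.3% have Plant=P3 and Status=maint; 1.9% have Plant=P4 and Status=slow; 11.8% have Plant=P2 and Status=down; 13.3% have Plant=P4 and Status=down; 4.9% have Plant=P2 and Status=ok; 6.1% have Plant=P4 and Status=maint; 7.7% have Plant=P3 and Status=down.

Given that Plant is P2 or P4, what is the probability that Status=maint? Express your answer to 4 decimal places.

0.1976

P(Plant=P2) = 0.049 + 0.118 + 0.118 + 0.054 = 0.339.
P(Plant=P4) = 0.030 + 0.019 + 0.133 + 0.061 = 0.243.
P(Plant ∈ {P2, P4}) = 0.339 + 0.243 = 0.582; P(Status=maint, Plant ∈ {P2, P4}) = 0.054 + 0.061 = 0.115.
P(Status=maint | Plant ∈ {P2, P4}) = 0.115/0.582 = 0.1976.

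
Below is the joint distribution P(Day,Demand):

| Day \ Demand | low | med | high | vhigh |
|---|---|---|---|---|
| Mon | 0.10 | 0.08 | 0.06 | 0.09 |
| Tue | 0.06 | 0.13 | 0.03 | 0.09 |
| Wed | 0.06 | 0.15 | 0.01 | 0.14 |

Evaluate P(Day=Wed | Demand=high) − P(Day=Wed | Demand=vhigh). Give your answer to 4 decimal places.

P(Demand=high) = 0.06 + 0.03 + 0.01 = 0.10; P(Day=Wed | Demand=high) = 0.01/0.10 = 0.10000.
P(Demand=vhigh) = 0.09 + 0.09 + 0.14 = 0.32; P(Day=Wed | Demand=vhigh) = 0.14/0.32 = 0.43750.
Difference = -0.3375.

-0.3375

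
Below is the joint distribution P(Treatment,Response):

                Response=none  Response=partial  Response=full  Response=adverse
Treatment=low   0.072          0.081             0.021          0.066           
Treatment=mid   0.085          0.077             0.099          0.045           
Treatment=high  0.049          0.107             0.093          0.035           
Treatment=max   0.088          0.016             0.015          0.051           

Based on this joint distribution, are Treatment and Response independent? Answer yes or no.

no

P(Treatment=max) = 0.170 and P(Response=none) = 0.294, so their product is 0.04998, but P(Treatment=max, Response=none) = 0.088. Since these differ, Treatment and Response are not independent.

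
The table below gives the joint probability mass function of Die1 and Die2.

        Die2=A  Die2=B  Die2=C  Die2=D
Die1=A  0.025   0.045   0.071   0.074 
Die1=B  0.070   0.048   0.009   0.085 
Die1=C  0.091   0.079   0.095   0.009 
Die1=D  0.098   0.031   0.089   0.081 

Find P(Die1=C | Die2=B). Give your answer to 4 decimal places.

P(Die2=B) = 0.045 + 0.048 + 0.079 + 0.031 = 0.203.
P(Die1=C | Die2=B) = 0.079/0.203 = 0.3892.

0.3892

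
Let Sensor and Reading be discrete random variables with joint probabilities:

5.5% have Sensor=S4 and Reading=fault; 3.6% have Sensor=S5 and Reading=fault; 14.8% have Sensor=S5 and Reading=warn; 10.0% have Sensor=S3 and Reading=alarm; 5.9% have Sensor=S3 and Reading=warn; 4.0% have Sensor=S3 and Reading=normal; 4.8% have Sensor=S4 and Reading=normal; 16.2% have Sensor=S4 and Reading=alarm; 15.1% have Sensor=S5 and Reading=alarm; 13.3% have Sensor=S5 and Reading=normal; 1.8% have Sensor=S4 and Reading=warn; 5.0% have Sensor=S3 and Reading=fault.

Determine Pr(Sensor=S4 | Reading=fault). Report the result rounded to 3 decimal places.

0.390

P(Reading=fault) = 0.050 + 0.055 + 0.036 = 0.141.
P(Sensor=S4 | Reading=fault) = 0.055/0.141 = 0.390.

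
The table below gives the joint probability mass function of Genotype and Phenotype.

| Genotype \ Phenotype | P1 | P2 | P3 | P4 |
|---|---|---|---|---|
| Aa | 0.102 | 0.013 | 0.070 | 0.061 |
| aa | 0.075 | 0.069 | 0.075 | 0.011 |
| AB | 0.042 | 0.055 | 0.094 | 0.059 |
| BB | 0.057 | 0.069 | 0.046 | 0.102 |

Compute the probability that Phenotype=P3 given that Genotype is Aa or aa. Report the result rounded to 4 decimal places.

P(Genotype=Aa) = 0.102 + 0.013 + 0.070 + 0.061 = 0.246.
P(Genotype=aa) = 0.075 + 0.069 + 0.075 + 0.011 = 0.230.
P(Genotype ∈ {Aa, aa}) = 0.246 + 0.230 = 0.476; P(Phenotype=P3, Genotype ∈ {Aa, aa}) = 0.070 + 0.075 = 0.145.
P(Phenotype=P3 | Genotype ∈ {Aa, aa}) = 0.145/0.476 = 0.3046.

0.3046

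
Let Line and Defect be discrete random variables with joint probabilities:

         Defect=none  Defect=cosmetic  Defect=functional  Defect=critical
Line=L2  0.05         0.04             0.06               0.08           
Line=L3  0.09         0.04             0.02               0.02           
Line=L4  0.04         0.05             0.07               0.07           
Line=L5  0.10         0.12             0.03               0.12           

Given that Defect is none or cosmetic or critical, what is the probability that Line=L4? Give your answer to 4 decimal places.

0.1951

P(Defect=none) = 0.05 + 0.09 + 0.04 + 0.10 = 0.28.
P(Defect=cosmetic) = 0.04 + 0.04 + 0.05 + 0.12 = 0.25.
P(Defect=critical) = 0.08 + 0.02 + 0.07 + 0.12 = 0.29.
P(Defect ∈ {none, cosmetic, critical}) = 0.28 + 0.25 + 0.29 = 0.82; P(Line=L4, Defect ∈ {none, cosmetic, critical}) = 0.04 + 0.05 + 0.07 = 0.16.
P(Line=L4 | Defect ∈ {none, cosmetic, critical}) = 0.16/0.82 = 0.1951.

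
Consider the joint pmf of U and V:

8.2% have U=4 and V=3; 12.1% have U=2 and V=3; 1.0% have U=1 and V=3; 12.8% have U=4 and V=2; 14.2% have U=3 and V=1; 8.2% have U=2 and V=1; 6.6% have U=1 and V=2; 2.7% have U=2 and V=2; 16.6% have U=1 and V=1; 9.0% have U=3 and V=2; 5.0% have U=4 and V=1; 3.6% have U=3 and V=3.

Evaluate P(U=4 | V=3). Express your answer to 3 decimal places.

0.329

P(V=3) = 0.010 + 0.121 + 0.036 + 0.082 = 0.249.
P(U=4 | V=3) = 0.082/0.249 = 0.329.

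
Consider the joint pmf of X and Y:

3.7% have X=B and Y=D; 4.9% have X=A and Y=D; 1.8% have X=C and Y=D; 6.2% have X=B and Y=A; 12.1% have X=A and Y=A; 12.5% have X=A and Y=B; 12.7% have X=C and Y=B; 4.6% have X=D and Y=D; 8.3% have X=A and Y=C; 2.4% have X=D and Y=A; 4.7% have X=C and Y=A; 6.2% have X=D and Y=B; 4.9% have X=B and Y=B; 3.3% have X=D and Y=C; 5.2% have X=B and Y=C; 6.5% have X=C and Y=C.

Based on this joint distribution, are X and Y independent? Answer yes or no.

no

P(X=C) = 0.257 and P(Y=B) = 0.363, so their product is 0.09329, but P(X=C, Y=B) = 0.127. Since these differ, X and Y are not independent.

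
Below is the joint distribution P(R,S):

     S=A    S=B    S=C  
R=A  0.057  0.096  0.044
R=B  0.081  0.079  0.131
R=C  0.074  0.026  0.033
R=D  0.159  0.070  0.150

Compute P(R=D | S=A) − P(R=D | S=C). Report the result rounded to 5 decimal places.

0.00958

P(S=A) = 0.057 + 0.081 + 0.074 + 0.159 = 0.371; P(R=D | S=A) = 0.159/0.371 = 0.428571.
P(S=C) = 0.044 + 0.131 + 0.033 + 0.150 = 0.358; P(R=D | S=C) = 0.150/0.358 = 0.418994.
Difference = 0.00958.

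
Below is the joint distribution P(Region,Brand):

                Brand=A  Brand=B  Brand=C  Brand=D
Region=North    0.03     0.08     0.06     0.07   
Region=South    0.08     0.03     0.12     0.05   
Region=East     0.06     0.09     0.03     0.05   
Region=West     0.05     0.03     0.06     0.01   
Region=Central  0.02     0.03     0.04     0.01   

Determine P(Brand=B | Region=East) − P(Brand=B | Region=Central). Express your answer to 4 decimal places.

P(Region=East) = 0.06 + 0.09 + 0.03 + 0.05 = 0.23; P(Brand=B | Region=East) = 0.09/0.23 = 0.39130.
P(Region=Central) = 0.02 + 0.03 + 0.04 + 0.01 = 0.10; P(Brand=B | Region=Central) = 0.03/0.10 = 0.30000.
Difference = 0.0913.

0.0913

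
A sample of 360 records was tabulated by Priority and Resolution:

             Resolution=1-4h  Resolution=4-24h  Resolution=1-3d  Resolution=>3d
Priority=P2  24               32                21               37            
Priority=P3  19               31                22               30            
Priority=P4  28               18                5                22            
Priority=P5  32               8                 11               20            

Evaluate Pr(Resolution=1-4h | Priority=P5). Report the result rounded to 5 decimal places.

0.45070

Total with Priority=P5: 32 + 8 + 11 + 20 = 71.
P(Resolution=1-4h | Priority=P5) = 32/71 = 0.45070.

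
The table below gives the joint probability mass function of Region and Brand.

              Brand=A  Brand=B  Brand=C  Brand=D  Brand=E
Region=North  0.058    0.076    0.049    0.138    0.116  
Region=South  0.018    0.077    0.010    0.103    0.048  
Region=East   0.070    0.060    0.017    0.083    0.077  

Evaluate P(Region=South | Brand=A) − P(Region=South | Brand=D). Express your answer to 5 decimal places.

-0.19461

P(Brand=A) = 0.058 + 0.018 + 0.070 = 0.146; P(Region=South | Brand=A) = 0.018/0.146 = 0.123288.
P(Brand=D) = 0.138 + 0.103 + 0.083 = 0.324; P(Region=South | Brand=D) = 0.103/0.324 = 0.317901.
Difference = -0.19461.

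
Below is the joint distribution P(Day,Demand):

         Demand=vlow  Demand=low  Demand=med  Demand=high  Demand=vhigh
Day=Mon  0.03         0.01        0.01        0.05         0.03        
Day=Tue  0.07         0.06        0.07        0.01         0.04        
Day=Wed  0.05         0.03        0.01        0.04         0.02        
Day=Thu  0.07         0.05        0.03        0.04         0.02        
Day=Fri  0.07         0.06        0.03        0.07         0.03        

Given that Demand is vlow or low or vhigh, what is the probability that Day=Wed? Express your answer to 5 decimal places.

0.15625

P(Demand=vlow) = 0.03 + 0.07 + 0.05 + 0.07 + 0.07 = 0.29.
P(Demand=low) = 0.01 + 0.06 + 0.03 + 0.05 + 0.06 = 0.21.
P(Demand=vhigh) = 0.03 + 0.04 + 0.02 + 0.02 + 0.03 = 0.14.
P(Demand ∈ {vlow, low, vhigh}) = 0.29 + 0.21 + 0.14 = 0.64; P(Day=Wed, Demand ∈ {vlow, low, vhigh}) = 0.05 + 0.03 + 0.02 = 0.10.
P(Day=Wed | Demand ∈ {vlow, low, vhigh}) = 0.10/0.64 = 0.15625.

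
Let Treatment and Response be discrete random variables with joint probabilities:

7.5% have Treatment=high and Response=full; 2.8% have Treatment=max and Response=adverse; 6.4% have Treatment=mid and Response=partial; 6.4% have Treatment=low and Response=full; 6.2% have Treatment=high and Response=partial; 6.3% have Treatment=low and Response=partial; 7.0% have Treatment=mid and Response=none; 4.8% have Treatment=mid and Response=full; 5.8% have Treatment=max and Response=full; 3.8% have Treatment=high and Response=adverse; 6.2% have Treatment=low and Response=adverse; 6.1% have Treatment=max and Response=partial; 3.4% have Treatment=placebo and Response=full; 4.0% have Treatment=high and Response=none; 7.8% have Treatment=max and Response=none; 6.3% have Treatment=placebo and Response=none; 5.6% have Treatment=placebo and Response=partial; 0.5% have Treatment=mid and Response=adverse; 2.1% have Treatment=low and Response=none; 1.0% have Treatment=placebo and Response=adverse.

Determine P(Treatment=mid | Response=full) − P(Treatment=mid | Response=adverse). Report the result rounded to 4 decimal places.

0.1371

P(Response=full) = 0.034 + 0.064 + 0.048 + 0.075 + 0.058 = 0.279; P(Treatment=mid | Response=full) = 0.048/0.279 = 0.17204.
P(Response=adverse) = 0.010 + 0.062 + 0.005 + 0.038 + 0.028 = 0.143; P(Treatment=mid | Response=adverse) = 0.005/0.143 = 0.03497.
Difference = 0.1371.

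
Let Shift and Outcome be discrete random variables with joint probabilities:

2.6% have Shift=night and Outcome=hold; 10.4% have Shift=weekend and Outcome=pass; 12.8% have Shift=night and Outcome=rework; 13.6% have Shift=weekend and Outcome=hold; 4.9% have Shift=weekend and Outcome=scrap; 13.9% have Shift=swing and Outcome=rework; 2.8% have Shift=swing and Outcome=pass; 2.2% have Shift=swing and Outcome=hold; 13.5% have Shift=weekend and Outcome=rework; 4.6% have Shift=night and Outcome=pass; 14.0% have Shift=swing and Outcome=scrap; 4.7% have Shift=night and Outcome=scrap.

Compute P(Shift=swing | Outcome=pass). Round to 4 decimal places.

P(Outcome=pass) = 0.028 + 0.046 + 0.104 = 0.178.
P(Shift=swing | Outcome=pass) = 0.028/0.178 = 0.1573.

0.1573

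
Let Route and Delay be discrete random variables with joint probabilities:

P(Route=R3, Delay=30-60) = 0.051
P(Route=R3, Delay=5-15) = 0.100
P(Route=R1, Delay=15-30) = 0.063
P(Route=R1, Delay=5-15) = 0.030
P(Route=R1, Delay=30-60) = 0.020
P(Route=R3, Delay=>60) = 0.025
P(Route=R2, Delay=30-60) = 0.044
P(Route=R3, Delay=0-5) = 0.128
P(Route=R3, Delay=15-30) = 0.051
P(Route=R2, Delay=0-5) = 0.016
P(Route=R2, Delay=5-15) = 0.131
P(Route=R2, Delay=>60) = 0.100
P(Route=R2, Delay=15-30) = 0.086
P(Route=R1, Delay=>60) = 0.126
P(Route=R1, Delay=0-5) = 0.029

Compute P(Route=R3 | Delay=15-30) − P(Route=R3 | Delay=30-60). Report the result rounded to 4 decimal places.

P(Delay=15-30) = 0.063 + 0.086 + 0.051 = 0.200; P(Route=R3 | Delay=15-30) = 0.051/0.200 = 0.25500.
P(Delay=30-60) = 0.020 + 0.044 + 0.051 = 0.115; P(Route=R3 | Delay=30-60) = 0.051/0.115 = 0.44348.
Difference = -0.1885.

-0.1885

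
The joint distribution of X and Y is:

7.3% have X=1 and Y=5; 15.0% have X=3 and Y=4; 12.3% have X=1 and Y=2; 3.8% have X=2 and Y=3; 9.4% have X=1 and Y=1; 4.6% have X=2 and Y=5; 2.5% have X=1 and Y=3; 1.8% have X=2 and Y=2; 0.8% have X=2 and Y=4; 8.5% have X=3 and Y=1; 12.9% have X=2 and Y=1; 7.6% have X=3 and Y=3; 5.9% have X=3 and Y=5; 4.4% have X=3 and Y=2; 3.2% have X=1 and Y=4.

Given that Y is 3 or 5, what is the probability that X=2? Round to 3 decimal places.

0.265

P(Y=3) = 0.025 + 0.038 + 0.076 = 0.139.
P(Y=5) = 0.073 + 0.046 + 0.059 = 0.178.
P(Y ∈ {3, 5}) = 0.139 + 0.178 = 0.317; P(X=2, Y ∈ {3, 5}) = 0.038 + 0.046 = 0.084.
P(X=2 | Y ∈ {3, 5}) = 0.084/0.317 = 0.265.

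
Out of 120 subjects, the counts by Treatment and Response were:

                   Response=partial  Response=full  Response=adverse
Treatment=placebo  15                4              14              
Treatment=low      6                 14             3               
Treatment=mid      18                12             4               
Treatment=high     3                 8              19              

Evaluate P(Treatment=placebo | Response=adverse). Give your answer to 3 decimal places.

Total with Response=adverse: 14 + 3 + 4 + 19 = 40.
P(Treatment=placebo | Response=adverse) = 14/40 = 0.350.

0.350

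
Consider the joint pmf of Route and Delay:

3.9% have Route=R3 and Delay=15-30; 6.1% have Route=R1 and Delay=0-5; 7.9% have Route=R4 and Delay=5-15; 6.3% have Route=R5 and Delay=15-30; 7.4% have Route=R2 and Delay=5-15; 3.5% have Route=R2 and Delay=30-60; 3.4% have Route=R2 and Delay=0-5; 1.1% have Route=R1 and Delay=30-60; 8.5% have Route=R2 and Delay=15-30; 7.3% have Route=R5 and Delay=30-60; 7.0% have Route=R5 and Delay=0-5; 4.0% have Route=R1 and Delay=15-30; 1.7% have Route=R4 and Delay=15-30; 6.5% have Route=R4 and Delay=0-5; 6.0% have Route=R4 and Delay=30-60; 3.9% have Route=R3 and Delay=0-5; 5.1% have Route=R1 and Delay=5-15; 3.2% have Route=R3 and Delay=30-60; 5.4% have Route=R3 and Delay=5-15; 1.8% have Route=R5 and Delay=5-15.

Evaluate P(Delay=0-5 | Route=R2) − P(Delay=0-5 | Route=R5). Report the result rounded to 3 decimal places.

-0.163

P(Route=R2) = 0.034 + 0.074 + 0.085 + 0.035 = 0.228; P(Delay=0-5 | Route=R2) = 0.034/0.228 = 0.1491.
P(Route=R5) = 0.070 + 0.018 + 0.063 + 0.073 = 0.224; P(Delay=0-5 | Route=R5) = 0.070/0.224 = 0.3125.
Difference = -0.163.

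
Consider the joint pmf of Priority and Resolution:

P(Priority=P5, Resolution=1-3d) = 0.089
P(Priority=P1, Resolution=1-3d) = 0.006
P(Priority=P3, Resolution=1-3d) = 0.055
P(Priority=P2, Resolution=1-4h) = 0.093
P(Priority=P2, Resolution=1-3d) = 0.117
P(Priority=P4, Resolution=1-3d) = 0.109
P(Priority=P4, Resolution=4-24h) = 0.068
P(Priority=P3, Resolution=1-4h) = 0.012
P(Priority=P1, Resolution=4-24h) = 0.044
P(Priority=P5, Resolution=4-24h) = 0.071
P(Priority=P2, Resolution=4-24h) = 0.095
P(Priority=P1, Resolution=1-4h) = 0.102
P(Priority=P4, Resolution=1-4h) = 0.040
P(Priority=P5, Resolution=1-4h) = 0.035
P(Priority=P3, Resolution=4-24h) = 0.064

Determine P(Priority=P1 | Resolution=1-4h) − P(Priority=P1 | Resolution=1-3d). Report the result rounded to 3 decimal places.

P(Resolution=1-4h) = 0.102 + 0.093 + 0.012 + 0.040 + 0.035 = 0.282; P(Priority=P1 | Resolution=1-4h) = 0.102/0.282 = 0.3617.
P(Resolution=1-3d) = 0.006 + 0.117 + 0.055 + 0.109 + 0.089 = 0.376; P(Priority=P1 | Resolution=1-3d) = 0.006/0.376 = 0.0160.
Difference = 0.346.

0.346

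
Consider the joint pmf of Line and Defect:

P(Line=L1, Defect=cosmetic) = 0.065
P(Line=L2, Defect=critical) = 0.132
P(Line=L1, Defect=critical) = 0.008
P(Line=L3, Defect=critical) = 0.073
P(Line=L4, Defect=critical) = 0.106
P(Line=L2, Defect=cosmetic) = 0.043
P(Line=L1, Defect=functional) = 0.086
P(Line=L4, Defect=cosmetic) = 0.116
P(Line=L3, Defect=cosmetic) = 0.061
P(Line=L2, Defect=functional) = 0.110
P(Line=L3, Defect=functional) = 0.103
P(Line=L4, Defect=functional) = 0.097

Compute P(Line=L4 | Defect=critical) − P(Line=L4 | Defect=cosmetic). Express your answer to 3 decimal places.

P(Defect=critical) = 0.008 + 0.132 + 0.073 + 0.106 = 0.319; P(Line=L4 | Defect=critical) = 0.106/0.319 = 0.3323.
P(Defect=cosmetic) = 0.065 + 0.043 + 0.061 + 0.116 = 0.285; P(Line=L4 | Defect=cosmetic) = 0.116/0.285 = 0.4070.
Difference = -0.075.

-0.075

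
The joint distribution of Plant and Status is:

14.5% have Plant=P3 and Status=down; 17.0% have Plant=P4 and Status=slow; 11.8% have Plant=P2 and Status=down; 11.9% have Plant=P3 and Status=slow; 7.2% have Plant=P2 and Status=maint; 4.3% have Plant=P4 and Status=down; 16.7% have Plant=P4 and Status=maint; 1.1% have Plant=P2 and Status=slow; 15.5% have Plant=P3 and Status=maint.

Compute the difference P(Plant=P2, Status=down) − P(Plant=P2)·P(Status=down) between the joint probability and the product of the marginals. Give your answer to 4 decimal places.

P(Plant=P2) = 0.011 + 0.118 + 0.072 = 0.201.
P(Status=down) = 0.118 + 0.145 + 0.043 = 0.306.
P(Plant=P2, Status=down) − P(Plant=P2)P(Status=down) = 0.118 − 0.201×0.306 = 0.0565.

0.0565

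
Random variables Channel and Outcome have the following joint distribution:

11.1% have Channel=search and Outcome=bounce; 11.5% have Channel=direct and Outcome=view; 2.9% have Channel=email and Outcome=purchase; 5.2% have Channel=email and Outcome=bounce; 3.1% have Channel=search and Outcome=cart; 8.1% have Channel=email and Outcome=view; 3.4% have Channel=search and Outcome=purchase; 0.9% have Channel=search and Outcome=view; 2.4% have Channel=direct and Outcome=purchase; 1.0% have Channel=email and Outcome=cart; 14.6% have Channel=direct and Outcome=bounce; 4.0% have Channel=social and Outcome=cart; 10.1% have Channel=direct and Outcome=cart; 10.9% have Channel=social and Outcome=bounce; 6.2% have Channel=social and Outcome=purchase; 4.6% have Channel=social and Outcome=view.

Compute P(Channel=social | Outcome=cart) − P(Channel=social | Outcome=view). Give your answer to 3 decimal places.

0.037

P(Outcome=cart) = 0.010 + 0.031 + 0.040 + 0.101 = 0.182; P(Channel=social | Outcome=cart) = 0.040/0.182 = 0.2198.
P(Outcome=view) = 0.081 + 0.009 + 0.046 + 0.115 = 0.251; P(Channel=social | Outcome=view) = 0.046/0.251 = 0.1833.
Difference = 0.037.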